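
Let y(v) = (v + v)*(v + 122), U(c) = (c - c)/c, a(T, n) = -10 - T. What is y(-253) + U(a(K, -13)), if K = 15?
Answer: 66286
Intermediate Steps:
U(c) = 0 (U(c) = 0/c = 0)
y(v) = 2*v*(122 + v) (y(v) = (2*v)*(122 + v) = 2*v*(122 + v))
y(-253) + U(a(K, -13)) = 2*(-253)*(122 - 253) + 0 = 2*(-253)*(-131) + 0 = 66286 + 0 = 66286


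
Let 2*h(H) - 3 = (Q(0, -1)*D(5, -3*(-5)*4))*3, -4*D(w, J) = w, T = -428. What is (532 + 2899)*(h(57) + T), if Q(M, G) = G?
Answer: -11655107/8 ≈ -1.4569e+6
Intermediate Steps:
D(w, J) = -w/4
h(H) = 27/8 (h(H) = 3/2 + (-(-1)*5/4*3)/2 = 3/2 + (-1*(-5/4)*3)/2 = 3/2 + ((5/4)*3)/2 = 3/2 + (½)*(15/4) = 3/2 + 15/8 = 27/8)
(532 + 2899)*(h(57) + T) = (532 + 2899)*(27/8 - 428) = 3431*(-3397/8) = -11655107/8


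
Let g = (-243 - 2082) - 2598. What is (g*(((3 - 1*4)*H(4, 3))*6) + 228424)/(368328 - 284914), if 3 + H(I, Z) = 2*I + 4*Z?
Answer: 365285/41707 ≈ 8.7584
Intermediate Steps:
H(I, Z) = -3 + 2*I + 4*Z (H(I, Z) = -3 + (2*I + 4*Z) = -3 + 2*I + 4*Z)
g = -4923 (g = -2325 - 2598 = -4923)
(g*(((3 - 1*4)*H(4, 3))*6) + 228424)/(368328 - 284914) = (-4923*(3 - 1*4)*(-3 + 2*4 + 4*3)*6 + 228424)/(368328 - 284914) = (-4923*(3 - 4)*(-3 + 8 + 12)*6 + 228424)/83414 = (-4923*(-1*17)*6 + 228424)*(1/83414) = (-(-83691)*6 + 228424)*(1/83414) = (-4923*(-102) + 228424)*(1/83414) = (502146 + 228424)*(1/83414) = 730570*(1/83414) = 365285/41707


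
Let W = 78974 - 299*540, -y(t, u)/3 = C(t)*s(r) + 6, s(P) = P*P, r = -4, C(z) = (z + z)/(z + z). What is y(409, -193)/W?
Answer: 33/41243 ≈ 0.00080014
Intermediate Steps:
C(z) = 1 (C(z) = (2*z)/((2*z)) = (2*z)*(1/(2*z)) = 1)
s(P) = P**2
y(t, u) = -66 (y(t, u) = -3*(1*(-4)**2 + 6) = -3*(1*16 + 6) = -3*(16 + 6) = -3*22 = -66)
W = -82486 (W = 78974 - 161460 = -82486)
y(409, -193)/W = -66/(-82486) = -66*(-1/82486) = 33/41243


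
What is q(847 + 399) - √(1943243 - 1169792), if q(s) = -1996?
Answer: -1996 - 3*√85939 ≈ -2875.5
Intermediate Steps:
q(847 + 399) - √(1943243 - 1169792) = -1996 - √(1943243 - 1169792) = -1996 - √773451 = -1996 - 3*√85939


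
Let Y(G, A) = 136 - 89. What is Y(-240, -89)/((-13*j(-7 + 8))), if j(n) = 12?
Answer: -47/156 ≈ -0.30128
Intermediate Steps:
Y(G, A) = 47
Y(-240, -89)/((-13*j(-7 + 8))) = 47/((-13*12)) = 47/(-156) = 47*(-1/156) = -47/156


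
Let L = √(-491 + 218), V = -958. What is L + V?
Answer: -958 + I*√273 ≈ -958.0 + 16.523*I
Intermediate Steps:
L = I*√273 (L = √(-273) = I*√273 ≈ 16.523*I)
L + V = I*√273 - 958 = -958 + I*√273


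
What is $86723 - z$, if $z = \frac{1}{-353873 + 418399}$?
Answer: $\frac{5595888297}{64526} \approx 86723.0$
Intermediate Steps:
$z = \frac{1}{64526} \approx 1.5498 \cdot 10^{-5}$
$86723 - z = 86723 - \frac{1}{64526} = \frac{5595888297}{64526}$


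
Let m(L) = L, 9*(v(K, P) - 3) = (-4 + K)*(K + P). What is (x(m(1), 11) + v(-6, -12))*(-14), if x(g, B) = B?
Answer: -476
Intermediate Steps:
v(K, P) = 3 + (-4 + K)*(K + P)/9 (v(K, P) = 3 + ((-4 + K)*(K + P))/9 = 3 + (-4 + K)*(K + P)/9)
(x(m(1), 11) + v(-6, -12))*(-14) = (11 + (3 - 4/9*(-6) - 4/9*(-12) + (1/9)*(-6)**2 + (1/9)*(-6)*(-12)))*(-14) = (11 + (3 + 8/3 + 16/3 + (1/9)*36 + 8))*(-14) = (11 + (3 + 8/3 + 16/3 + 4 + 8))*(-14) = (11 + 23)*(-14) = 34*(-14) = -476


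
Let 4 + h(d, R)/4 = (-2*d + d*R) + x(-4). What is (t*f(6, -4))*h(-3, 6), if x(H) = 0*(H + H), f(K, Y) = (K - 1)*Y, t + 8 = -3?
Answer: -14080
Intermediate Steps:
t = -11 (t = -8 - 3 = -11)
f(K, Y) = Y*(-1 + K) (f(K, Y) = (-1 + K)*Y = Y*(-1 + K))
x(H) = 0 (x(H) = 0*(2*H) = 0)
h(d, R) = -16 - 8*d + 4*R*d (h(d, R) = -16 + 4*((-2*d + d*R) + 0) = -16 + 4*((-2*d + R*d) + 0) = -16 + 4*(-2*d + R*d) = -16 + (-8*d + 4*R*d) = -16 - 8*d + 4*R*d)
(t*f(6, -4))*h(-3, 6) = (-(-44)*(-1 + 6))*(-16 - 8*(-3) + 4*6*(-3)) = (-(-44)*5)*(-16 + 24 - 72) = -11*(-20)*(-64) = 220*(-64) = -14080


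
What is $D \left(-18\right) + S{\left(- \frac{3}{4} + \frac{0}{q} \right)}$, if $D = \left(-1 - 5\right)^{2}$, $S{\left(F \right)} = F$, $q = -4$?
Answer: $- \frac{2595}{4} \approx -648.75$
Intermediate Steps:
$D = 36$ ($D = \left(-6\right)^{2} = 36$)
$D \left(-18\right) + S{\left(- \frac{3}{4} + \frac{0}{q} \right)} = 36 \left(-18\right) + \left(- \frac{3}{4} + \frac{0}{-4}\right) = -648 + \left(\left(-3\right) \frac{1}{4} + 0 \left(- \frac{1}{4}\right)\right) = -648 + \left(- \frac{3}{4} + 0\right) = -648 - \frac{3}{4} = - \frac{2595}{4}$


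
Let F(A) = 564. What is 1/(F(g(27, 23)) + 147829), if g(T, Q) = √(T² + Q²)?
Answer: 1/148393 ≈ 6.7389e-6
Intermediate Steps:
g(T, Q) = √(Q² + T²)
1/(F(g(27, 23)) + 147829) = 1/(564 + 147829) = 1/148393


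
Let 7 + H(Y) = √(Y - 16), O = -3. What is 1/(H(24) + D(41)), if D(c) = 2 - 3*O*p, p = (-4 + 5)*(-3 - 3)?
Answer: -59/3473 - 2*√2/3473 ≈ -0.017803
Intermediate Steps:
H(Y) = -7 + √(-16 + Y) (H(Y) = -7 + √(Y - 16) = -7 + √(-16 + Y))
p = -6 (p = 1*(-6) = -6)
D(c) = -52 (D(c) = 2 - (-9)*(-6) = 2 - 3*18 = 2 - 54 = -52)
1/(H(24) + D(41)) = 1/((-7 + √(-16 + 24)) - 52) = 1/((-7 + √8) - 52) = 1/((-7 + 2*√2) - 52) = 1/(-59 + 2*√2)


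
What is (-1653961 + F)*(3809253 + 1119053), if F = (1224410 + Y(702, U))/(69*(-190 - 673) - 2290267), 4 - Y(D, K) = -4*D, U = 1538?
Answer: -9576935416129756828/1174907 ≈ -8.1512e+12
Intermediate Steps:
Y(D, K) = 4 + 4*D (Y(D, K) = 4 - (-4)*D = 4 + 4*D)
F = -613611/1174907 (F = (1224410 + (4 + 4*702))/(69*(-190 - 673) - 2290267) = (1224410 + (4 + 2808))/(69*(-863) - 2290267) = (1224410 + 2812)/(-59547 - 2290267) = 1227222/(-2349814) = 1227222*(-1/2349814) = -613611/1174907 ≈ -0.52226)
(-1653961 + F)*(3809253 + 1119053) = (-1653961 - 613611/1174907)*(3809253 + 1119053) = -1943250970238/1174907*4928306 = -9576935416129756828/1174907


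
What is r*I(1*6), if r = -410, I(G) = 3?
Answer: -1230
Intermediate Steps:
r*I(1*6) = -410*3 = -1230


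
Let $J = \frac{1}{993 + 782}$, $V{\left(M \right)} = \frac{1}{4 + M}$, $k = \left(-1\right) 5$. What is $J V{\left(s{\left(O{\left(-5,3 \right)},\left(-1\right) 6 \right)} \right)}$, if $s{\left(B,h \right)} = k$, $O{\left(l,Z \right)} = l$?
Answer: $- \frac{1}{1775} \approx -0.00056338$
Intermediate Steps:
$k = -5$
$s{\left(B,h \right)} = -5$
$J = \frac{1}{1775} \approx 0.00056338$
$J V{\left(s{\left(O{\left(-5,3 \right)},\left(-1\right) 6 \right)} \right)} = \frac{1}{1775 \left(4 - 5\right)} = \frac{1}{1775 \left(-1\right)} = \frac{1}{1775} \left(-1\right) = - \frac{1}{1775}$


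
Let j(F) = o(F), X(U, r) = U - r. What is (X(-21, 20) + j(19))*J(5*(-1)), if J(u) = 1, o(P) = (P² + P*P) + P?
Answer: 700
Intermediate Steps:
o(P) = P + 2*P² (o(P) = (P² + P²) + P = 2*P² + P = P + 2*P²)
j(F) = F*(1 + 2*F)
(X(-21, 20) + j(19))*J(5*(-1)) = ((-21 - 1*20) + 19*(1 + 2*19))*1 = ((-21 - 20) + 19*(1 + 38))*1 = (-41 + 19*39)*1 = (-41 + 741)*1 = 700*1 = 700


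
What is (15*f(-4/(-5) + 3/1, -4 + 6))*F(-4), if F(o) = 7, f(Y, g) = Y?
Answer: 399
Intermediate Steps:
(15*f(-4/(-5) + 3/1, -4 + 6))*F(-4) = (15*(-4/(-5) + 3/1))*7 = (15*(-4*(-1/5) + 3*1))*7 = (15*(4/5 + 3))*7 = (15*(19/5))*7 = 57*7 = 399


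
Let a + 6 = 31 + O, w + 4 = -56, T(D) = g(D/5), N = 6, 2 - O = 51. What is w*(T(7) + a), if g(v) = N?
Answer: 1080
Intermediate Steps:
O = -49 (O = 2 - 1*51 = 2 - 51 = -49)
g(v) = 6
T(D) = 6
w = -60 (w = -4 - 56 = -60)
a = -24 (a = -6 + (31 - 49) = -6 - 18 = -24)
w*(T(7) + a) = -60*(6 - 24) = -60*(-18) = 1080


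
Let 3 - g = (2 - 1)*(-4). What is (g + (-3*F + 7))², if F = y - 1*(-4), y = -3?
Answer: 121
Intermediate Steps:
g = 7 (g = 3 - (2 - 1)*(-4) = 3 - (-4) = 3 - 1*(-4) = 3 + 4 = 7)
F = 1 (F = -3 - 1*(-4) = -3 + 4 = 1)
(g + (-3*F + 7))² = (7 + (-3*1 + 7))² = (7 + (-3 + 7))² = (7 + 4)² = 11² = 121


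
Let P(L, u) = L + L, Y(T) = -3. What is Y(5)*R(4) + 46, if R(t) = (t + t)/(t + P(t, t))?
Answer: 44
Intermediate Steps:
P(L, u) = 2*L
R(t) = ⅔ (R(t) = (t + t)/(t + 2*t) = (2*t)/((3*t)) = (2*t)*(1/(3*t)) = ⅔)
Y(5)*R(4) + 46 = -3*⅔ + 46 = -2 + 46 = 44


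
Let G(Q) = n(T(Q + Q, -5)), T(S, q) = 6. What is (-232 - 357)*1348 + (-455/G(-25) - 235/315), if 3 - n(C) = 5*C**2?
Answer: -2951187142/3717 ≈ -7.9397e+5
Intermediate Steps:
n(C) = 3 - 5*C**2
G(Q) = -177 (G(Q) = 3 - 5*6**2 = 3 - 5*36 = 3 - 180 = -177)
(-232 - 357)*1348 + (-455/G(-25) - 235/315) = (-232 - 357)*1348 + (-455/(-177) - 235/315) = -589*1348 + (-455*(-1/177) - 235*1/315) = -793972 + (455/177 - 47/63) = -793972 + 6782/3717 = -2951187142/3717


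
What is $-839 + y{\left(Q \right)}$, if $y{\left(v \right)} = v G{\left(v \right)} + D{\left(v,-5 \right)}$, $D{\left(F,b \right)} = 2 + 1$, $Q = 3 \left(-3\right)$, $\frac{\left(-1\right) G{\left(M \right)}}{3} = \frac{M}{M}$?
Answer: $-809$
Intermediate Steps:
$G{\left(M \right)} = -3$ ($G{\left(M \right)} = - 3 \frac{M}{M} = \left(-3\right) 1 = -3$)
$Q = -9$
$D{\left(F,b \right)} = 3$
$y{\left(v \right)} = 3 - 3 v$ ($y{\left(v \right)} = v \left(-3\right) + 3 = - 3 v + 3 = 3 - 3 v$)
$-839 + y{\left(Q \right)} = -839 + \left(3 - -27\right) = -839 + \left(3 + 27\right) = -839 + 30 = -809$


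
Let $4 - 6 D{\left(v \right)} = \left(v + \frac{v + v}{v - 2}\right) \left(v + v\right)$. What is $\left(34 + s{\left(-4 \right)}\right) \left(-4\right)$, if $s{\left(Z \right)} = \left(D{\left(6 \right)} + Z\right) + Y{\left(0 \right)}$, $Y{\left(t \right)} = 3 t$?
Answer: $- \frac{152}{3} \approx -50.667$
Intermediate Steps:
$D{\left(v \right)} = \frac{2}{3} - \frac{v \left(v + \frac{2 v}{-2 + v}\right)}{3}$ ($D{\left(v \right)} = \frac{2}{3} - \frac{\left(v + \frac{v + v}{v - 2}\right) \left(v + v\right)}{6} = \frac{2}{3} - \frac{\left(v + \frac{2 v}{-2 + v}\right) 2 v}{6} = \frac{2}{3} - \frac{2 v \left(v + \frac{2 v}{-2 + v}\right)}{6} = \frac{2}{3} - \frac{v \left(v + \frac{2 v}{-2 + v}\right)}{3}$)
$s{\left(Z \right)} = - \frac{52}{3} + Z$ ($s{\left(Z \right)} = \left(\frac{-4 - 6^{3} + 2 \cdot 6}{3 \left(-2 + 6\right)} + Z\right) + 3 \cdot 0 = \left(\frac{-4 - 216 + 12}{3 \cdot 4} + Z\right) + 0 = \left(\frac{1}{3} \cdot \frac{1}{4} \left(-4 - 216 + 12\right) + Z\right) + 0 = \left(\frac{1}{3} \cdot \frac{1}{4} \left(-208\right) + Z\right) + 0 = \left(- \frac{52}{3} + Z\right) + 0 = - \frac{52}{3} + Z$)
$\left(34 + s{\left(-4 \right)}\right) \left(-4\right) = \left(34 - \frac{64}{3}\right) \left(-4\right) = \frac{38}{3} \left(-4\right) = - \frac{152}{3}$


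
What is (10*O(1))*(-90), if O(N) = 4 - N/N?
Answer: -2700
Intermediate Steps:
O(N) = 3 (O(N) = 4 - 1*1 = 4 - 1 = 3)
(10*O(1))*(-90) = (10*3)*(-90) = 30*(-90) = -2700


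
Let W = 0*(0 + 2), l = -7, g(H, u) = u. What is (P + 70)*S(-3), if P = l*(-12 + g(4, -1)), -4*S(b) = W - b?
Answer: -483/4 ≈ -120.75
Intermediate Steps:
W = 0 (W = 0*2 = 0)
S(b) = b/4 (S(b) = -(0 - b)/4 = -(-1)*b/4 = b/4)
P = 91 (P = -7*(-12 - 1) = -7*(-13) = 91)
(P + 70)*S(-3) = (91 + 70)*((1/4)*(-3)) = 161*(-3/4) = -483/4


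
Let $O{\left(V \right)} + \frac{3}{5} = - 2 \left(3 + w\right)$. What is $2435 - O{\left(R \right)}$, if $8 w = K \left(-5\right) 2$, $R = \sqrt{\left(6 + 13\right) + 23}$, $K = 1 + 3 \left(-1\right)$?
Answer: $\frac{12233}{5} \approx 2446.6$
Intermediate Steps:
$K = -2$ ($K = 1 - 3 = -2$)
$R = \sqrt{42}$ ($R = \sqrt{19 + 23} = \sqrt{42} \approx 6.4807$)
$w = \frac{5}{2}$ ($w = \frac{\left(-2\right) \left(-5\right) 2}{8} = \frac{10 \cdot 2}{8} = \frac{1}{8} \cdot 20 = \frac{5}{2} \approx 2.5$)
$O{\left(V \right)} = - \frac{58}{5}$ ($O{\left(V \right)} = - \frac{3}{5} - 2 \left(3 + \frac{5}{2}\right) = - \frac{3}{5} - 11 = - \frac{58}{5}$)
$2435 - O{\left(R \right)} = 2435 - - \frac{58}{5} = 2435 + \frac{58}{5} = \frac{12233}{5}$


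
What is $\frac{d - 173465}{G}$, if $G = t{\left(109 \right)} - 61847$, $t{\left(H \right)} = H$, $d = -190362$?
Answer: $\frac{363827}{61738} \approx 5.8931$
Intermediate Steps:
$G = -61738$ ($G = 109 - 61847 = -61738$)
$\frac{d - 173465}{G} = \frac{-190362 - 173465}{-61738} = \left(-363827\right) \left(- \frac{1}{61738}\right) = \frac{363827}{61738}$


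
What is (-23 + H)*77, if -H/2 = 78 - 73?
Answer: -2541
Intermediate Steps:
H = -10 (H = -2*(78 - 73) = -2*5 = -10)
(-23 + H)*77 = (-23 - 10)*77 = -33*77 = -2541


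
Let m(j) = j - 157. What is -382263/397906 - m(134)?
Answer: 8769575/397906 ≈ 22.039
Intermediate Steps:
m(j) = -157 + j
-382263/397906 - m(134) = -382263/397906 - (-157 + 134) = -382263*1/397906 - 1*(-23) = -382263/397906 + 23 = 8769575/397906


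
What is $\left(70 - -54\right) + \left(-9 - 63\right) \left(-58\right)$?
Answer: $4300$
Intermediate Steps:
$\left(70 - -54\right) + \left(-9 - 63\right) \left(-58\right) = \left(70 + 54\right) - -4176 = 124 + 4176 = 4300$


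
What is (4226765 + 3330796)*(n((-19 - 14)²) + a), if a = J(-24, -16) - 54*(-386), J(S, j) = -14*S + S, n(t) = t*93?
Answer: 925294865913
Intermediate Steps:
n(t) = 93*t
J(S, j) = -13*S
a = 21156 (a = -13*(-24) - 54*(-386) = 312 + 20844 = 21156)
(4226765 + 3330796)*(n((-19 - 14)²) + a) = (4226765 + 3330796)*(93*(-19 - 14)² + 21156) = 7557561*(93*(-33)² + 21156) = 7557561*(93*1089 + 21156) = 7557561*(101277 + 21156) = 7557561*122433 = 925294865913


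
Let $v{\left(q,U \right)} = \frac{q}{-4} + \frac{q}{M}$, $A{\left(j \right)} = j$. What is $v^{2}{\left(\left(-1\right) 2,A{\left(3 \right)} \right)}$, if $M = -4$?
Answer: $1$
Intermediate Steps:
$v{\left(q,U \right)} = - \frac{q}{2}$ ($v{\left(q,U \right)} = \frac{q}{-4} + \frac{q}{-4} = q \left(- \frac{1}{4}\right) + q \left(- \frac{1}{4}\right) = - \frac{q}{4} - \frac{q}{4} = - \frac{q}{2}$)
$v^{2}{\left(\left(-1\right) 2,A{\left(3 \right)} \right)} = \left(- \frac{\left(-1\right) 2}{2}\right)^{2} = \left(\left(- \frac{1}{2}\right) \left(-2\right)\right)^{2} = 1^{2} = 1$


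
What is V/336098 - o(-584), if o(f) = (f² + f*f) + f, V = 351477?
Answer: -32722835181/48014 ≈ -6.8153e+5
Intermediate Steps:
o(f) = f + 2*f² (o(f) = (f² + f²) + f = 2*f² + f = f + 2*f²)
V/336098 - o(-584) = 351477/336098 - (-584)*(1 + 2*(-584)) = 351477*(1/336098) - (-584)*(1 - 1168) = 50211/48014 - (-584)*(-1167) = 50211/48014 - 1*681528 = 50211/48014 - 681528 = -32722835181/48014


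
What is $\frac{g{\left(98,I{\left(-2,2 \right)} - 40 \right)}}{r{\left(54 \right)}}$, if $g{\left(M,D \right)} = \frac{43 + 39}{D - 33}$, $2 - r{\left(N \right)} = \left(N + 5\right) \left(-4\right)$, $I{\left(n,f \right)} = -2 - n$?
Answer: $- \frac{41}{8687} \approx -0.0047197$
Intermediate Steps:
$r{\left(N \right)} = 22 + 4 N$ ($r{\left(N \right)} = 2 - \left(N + 5\right) \left(-4\right) = 2 - \left(5 + N\right) \left(-4\right) = 2 - \left(-20 - 4 N\right) = 2 + \left(20 + 4 N\right) = 22 + 4 N$)
$g{\left(M,D \right)} = \frac{82}{-33 + D}$
$\frac{g{\left(98,I{\left(-2,2 \right)} - 40 \right)}}{r{\left(54 \right)}} = \frac{82 \frac{1}{-33 - 40}}{22 + 4 \cdot 54} = \frac{82 \frac{1}{-33 + \left(\left(-2 + 2\right) - 40\right)}}{22 + 216} = \frac{82 \frac{1}{-33 + \left(0 - 40\right)}}{238} = \frac{82}{-33 - 40} \cdot \frac{1}{238} = \frac{82}{-73} \cdot \frac{1}{238} = 82 \left(- \frac{1}{73}\right) \frac{1}{238} = \left(- \frac{82}{73}\right) \frac{1}{238} = - \frac{41}{8687}$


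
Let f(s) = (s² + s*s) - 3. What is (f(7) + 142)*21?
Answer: 4977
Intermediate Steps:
f(s) = -3 + 2*s² (f(s) = (s² + s²) - 3 = 2*s² - 3 = -3 + 2*s²)
(f(7) + 142)*21 = ((-3 + 2*7²) + 142)*21 = ((-3 + 2*49) + 142)*21 = ((-3 + 98) + 142)*21 = (95 + 142)*21 = 237*21 = 4977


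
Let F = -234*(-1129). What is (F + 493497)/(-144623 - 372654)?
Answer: -757683/517277 ≈ -1.4648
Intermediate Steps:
F = 264186
(F + 493497)/(-144623 - 372654) = (264186 + 493497)/(-144623 - 372654) = 757683/(-517277) = 757683*(-1/517277) = -757683/517277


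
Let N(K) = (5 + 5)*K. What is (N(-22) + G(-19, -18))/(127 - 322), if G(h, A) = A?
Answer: 238/195 ≈ 1.2205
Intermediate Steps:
N(K) = 10*K
(N(-22) + G(-19, -18))/(127 - 322) = (10*(-22) - 18)/(127 - 322) = (-220 - 18)/(-195) = -238*(-1/195) = 238/195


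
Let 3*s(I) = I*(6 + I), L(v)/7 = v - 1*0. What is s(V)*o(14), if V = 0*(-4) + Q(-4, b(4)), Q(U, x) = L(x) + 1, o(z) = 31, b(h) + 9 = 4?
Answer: 29512/3 ≈ 9837.3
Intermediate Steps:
b(h) = -5 (b(h) = -9 + 4 = -5)
L(v) = 7*v (L(v) = 7*(v - 1*0) = 7*(v + 0) = 7*v)
Q(U, x) = 1 + 7*x (Q(U, x) = 7*x + 1 = 1 + 7*x)
V = -34 (V = 0*(-4) + (1 + 7*(-5)) = 0 + (1 - 35) = 0 - 34 = -34)
s(I) = I*(6 + I)/3 (s(I) = (I*(6 + I))/3 = I*(6 + I)/3)
s(V)*o(14) = ((1/3)*(-34)*(6 - 34))*31 = ((1/3)*(-34)*(-28))*31 = (952/3)*31 = 29512/3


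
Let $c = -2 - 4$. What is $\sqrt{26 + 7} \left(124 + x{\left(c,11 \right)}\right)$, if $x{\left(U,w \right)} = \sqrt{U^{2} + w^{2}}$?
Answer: $\sqrt{33} \left(124 + \sqrt{157}\right) \approx 784.3$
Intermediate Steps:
$c = -6$
$\sqrt{26 + 7} \left(124 + x{\left(c,11 \right)}\right) = \sqrt{26 + 7} \left(124 + \sqrt{\left(-6\right)^{2} + 11^{2}}\right) = \sqrt{33} \left(124 + \sqrt{36 + 121}\right) = \sqrt{33} \left(124 + \sqrt{157}\right)$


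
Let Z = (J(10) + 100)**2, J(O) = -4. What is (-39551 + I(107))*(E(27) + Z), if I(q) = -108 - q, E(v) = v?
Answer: -367557138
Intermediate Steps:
Z = 9216 (Z = (-4 + 100)**2 = 96**2 = 9216)
(-39551 + I(107))*(E(27) + Z) = (-39551 + (-108 - 1*107))*(27 + 9216) = (-39551 + (-108 - 107))*9243 = (-39551 - 215)*9243 = -39766*9243 = -367557138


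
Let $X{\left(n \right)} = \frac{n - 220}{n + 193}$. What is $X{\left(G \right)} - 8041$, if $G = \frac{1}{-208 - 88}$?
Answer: $- \frac{65631904}{8161} \approx -8042.1$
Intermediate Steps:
$G = - \frac{1}{296}$ ($G = \frac{1}{-296} = - \frac{1}{296} \approx -0.0033784$)
$X{\left(n \right)} = \frac{-220 + n}{193 + n}$
$X{\left(G \right)} - 8041 = \frac{-220 - \frac{1}{296}}{193 - \frac{1}{296}} - 8041 = \frac{1}{\frac{57127}{296}} \left(- \frac{65121}{296}\right) - 8041 = \frac{296}{57127} \left(- \frac{65121}{296}\right) - 8041 = - \frac{9303}{8161} - 8041 = - \frac{65631904}{8161}$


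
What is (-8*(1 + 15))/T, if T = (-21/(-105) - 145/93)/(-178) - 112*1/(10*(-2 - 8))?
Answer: -3310800/29167 ≈ -113.51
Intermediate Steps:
T = 233336/206925 (T = (-21*(-1/105) - 145*1/93)*(-1/178) - 112/(10*(-10)) = (⅕ - 145/93)*(-1/178) - 112/(-100) = -632/465*(-1/178) - 112*(-1/100) = 316/41385 + 28/25 = 233336/206925 ≈ 1.1276)
(-8*(1 + 15))/T = (-8*(1 + 15))/(233336/206925) = -8*16*(206925/233336) = -128*206925/233336 = -3310800/29167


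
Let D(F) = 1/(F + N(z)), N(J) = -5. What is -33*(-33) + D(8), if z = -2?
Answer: 3268/3 ≈ 1089.3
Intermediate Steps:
D(F) = 1/(-5 + F) (D(F) = 1/(F - 5) = 1/(-5 + F))
-33*(-33) + D(8) = -33*(-33) + 1/(-5 + 8) = 1089 + 1/3 = 1089 + ⅓ = 3268/3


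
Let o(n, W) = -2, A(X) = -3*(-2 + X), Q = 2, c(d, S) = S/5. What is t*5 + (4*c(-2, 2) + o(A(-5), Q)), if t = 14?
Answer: 348/5 ≈ 69.600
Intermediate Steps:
c(d, S) = S/5 (c(d, S) = S*(⅕) = S/5)
A(X) = 6 - 3*X
t*5 + (4*c(-2, 2) + o(A(-5), Q)) = 14*5 + (4*((⅕)*2) - 2) = 70 + (4*(⅖) - 2) = 70 + (8/5 - 2) = 70 - ⅖ = 348/5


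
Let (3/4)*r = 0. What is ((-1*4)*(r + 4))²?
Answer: 256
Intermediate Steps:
r = 0 (r = (4/3)*0 = 0)
((-1*4)*(r + 4))² = ((-1*4)*(0 + 4))² = (-4*4)² = (-16)² = 256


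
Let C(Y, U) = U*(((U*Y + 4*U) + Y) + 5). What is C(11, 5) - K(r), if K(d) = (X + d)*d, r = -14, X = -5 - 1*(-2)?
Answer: 217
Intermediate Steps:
X = -3 (X = -5 + 2 = -3)
K(d) = d*(-3 + d) (K(d) = (-3 + d)*d = d*(-3 + d))
C(Y, U) = U*(5 + Y + 4*U + U*Y) (C(Y, U) = U*(((4*U + U*Y) + Y) + 5) = U*((Y + 4*U + U*Y) + 5) = U*(5 + Y + 4*U + U*Y))
C(11, 5) - K(r) = 5*(5 + 11 + 4*5 + 5*11) - (-14)*(-3 - 14) = 5*(5 + 11 + 20 + 55) - (-14)*(-17) = 5*91 - 1*238 = 455 - 238 = 217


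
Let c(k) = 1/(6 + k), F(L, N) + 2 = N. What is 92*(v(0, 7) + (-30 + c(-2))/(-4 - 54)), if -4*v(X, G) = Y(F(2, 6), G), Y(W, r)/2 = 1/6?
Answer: 6877/174 ≈ 39.523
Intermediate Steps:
F(L, N) = -2 + N
Y(W, r) = ⅓ (Y(W, r) = 2/6 = 2*(⅙) = ⅓)
v(X, G) = -1/12 (v(X, G) = -¼*⅓ = -1/12)
92*(v(0, 7) + (-30 + c(-2))/(-4 - 54)) = 92*(-1/12 + (-30 + 1/(6 - 2))/(-4 - 54)) = 92*(-1/12 + (-30 + 1/4)/(-58)) = 92*(-1/12 + (-30 + ¼)*(-1/58)) = 92*(-1/12 - 119/4*(-1/58)) = 92*(-1/12 + 119/232) = 92*(299/696) = 6877/174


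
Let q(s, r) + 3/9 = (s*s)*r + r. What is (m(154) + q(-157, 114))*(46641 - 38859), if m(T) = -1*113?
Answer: 21867316240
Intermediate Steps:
m(T) = -113
q(s, r) = -⅓ + r + r*s² (q(s, r) = -⅓ + ((s*s)*r + r) = -⅓ + (s²*r + r) = -⅓ + (r*s² + r) = -⅓ + (r + r*s²) = -⅓ + r + r*s²)
(m(154) + q(-157, 114))*(46641 - 38859) = (-113 + (-⅓ + 114 + 114*(-157)²))*(46641 - 38859) = (-113 + (-⅓ + 114 + 114*24649))*7782 = (-113 + (-⅓ + 114 + 2809986))*7782 = (-113 + 8430299/3)*7782 = (8429960/3)*7782 = 21867316240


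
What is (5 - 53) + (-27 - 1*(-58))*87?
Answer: 2649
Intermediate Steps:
(5 - 53) + (-27 - 1*(-58))*87 = -48 + (-27 + 58)*87 = -48 + 31*87 = -48 + 2697 = 2649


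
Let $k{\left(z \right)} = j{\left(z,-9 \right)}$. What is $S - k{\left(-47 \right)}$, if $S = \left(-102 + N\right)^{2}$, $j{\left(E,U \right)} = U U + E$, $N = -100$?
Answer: $40770$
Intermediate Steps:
$j{\left(E,U \right)} = E + U^{2}$ ($j{\left(E,U \right)} = U^{2} + E = E + U^{2}$)
$k{\left(z \right)} = 81 + z$ ($k{\left(z \right)} = z + \left(-9\right)^{2} = z + 81 = 81 + z$)
$S = 40804$ ($S = \left(-102 - 100\right)^{2} = \left(-202\right)^{2} = 40804$)
$S - k{\left(-47 \right)} = 40804 - \left(81 - 47\right) = 40804 - 34 = 40770$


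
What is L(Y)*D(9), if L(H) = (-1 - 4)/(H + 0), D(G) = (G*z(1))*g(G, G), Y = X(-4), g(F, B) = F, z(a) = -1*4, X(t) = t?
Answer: -405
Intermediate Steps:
z(a) = -4
Y = -4
D(G) = -4*G² (D(G) = (G*(-4))*G = (-4*G)*G = -4*G²)
L(H) = -5/H
L(Y)*D(9) = (-5/(-4))*(-4*9²) = (-5*(-¼))*(-4*81) = (5/4)*(-324) = -405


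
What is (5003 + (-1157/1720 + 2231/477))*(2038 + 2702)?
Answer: 324527793329/13674 ≈ 2.3733e+7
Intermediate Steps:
(5003 + (-1157/1720 + 2231/477))*(2038 + 2702) = (5003 + (-1157*1/1720 + 2231*(1/477)))*4740 = (5003 + (-1157/1720 + 2231/477))*4740 = (5003 + 3285431/820440)*4740 = (4107946751/820440)*4740 = 324527793329/13674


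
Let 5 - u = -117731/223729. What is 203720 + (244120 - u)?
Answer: 100193558984/223729 ≈ 4.4783e+5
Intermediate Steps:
u = 1236376/223729 (u = 5 - (-117731)/223729 = 5 - 1*(-117731/223729) = 5 + 117731/223729 = 1236376/223729 ≈ 5.5262)
203720 + (244120 - u) = 203720 + (244120 - 1*1236376/223729) = 203720 + (244120 - 1236376/223729) = 203720 + 54615487104/223729 = 100193558984/223729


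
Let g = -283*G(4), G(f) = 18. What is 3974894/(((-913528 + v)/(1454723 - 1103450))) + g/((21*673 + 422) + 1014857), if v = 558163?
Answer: -4519937489262053/1150367910 ≈ -3.9291e+6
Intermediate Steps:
g = -5094 (g = -283*18 = -5094)
3974894/(((-913528 + v)/(1454723 - 1103450))) + g/((21*673 + 422) + 1014857) = 3974894/(((-913528 + 558163)/(1454723 - 1103450))) - 5094/((21*673 + 422) + 1014857) = 3974894/((-355365/351273)) - 5094/((14133 + 422) + 1014857) = 3974894/((-355365*1/351273)) - 5094/(14555 + 1014857) = 3974894/(-118455/117091) - 5094/1029412 = 3974894*(-117091/118455) - 5094*1/1029412 = -8781590818/2235 - 2547/514706 = -4519937489262053/1150367910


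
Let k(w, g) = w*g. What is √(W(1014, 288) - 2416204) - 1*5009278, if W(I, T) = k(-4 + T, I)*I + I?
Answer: -5009278 + √289592474 ≈ -4.9923e+6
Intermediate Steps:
k(w, g) = g*w
W(I, T) = I + I²*(-4 + T) (W(I, T) = (I*(-4 + T))*I + I = I²*(-4 + T) + I = I + I²*(-4 + T))
√(W(1014, 288) - 2416204) - 1*5009278 = √(1014*(1 + 1014*(-4 + 288)) - 2416204) - 1*5009278 = √(1014*(1 + 1014*284) - 2416204) - 5009278 = √(1014*(1 + 287976) - 2416204) - 5009278 = √(1014*287977 - 2416204) - 5009278 = √(292008678 - 2416204) - 5009278 = √289592474 - 5009278 = -5009278 + √289592474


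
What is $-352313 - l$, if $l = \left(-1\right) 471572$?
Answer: $119259$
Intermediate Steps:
$l = -471572$
$-352313 - l = -352313 - -471572 = -352313 + 471572 = 119259$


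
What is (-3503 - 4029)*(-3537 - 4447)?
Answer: 60135488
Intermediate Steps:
(-3503 - 4029)*(-3537 - 4447) = -7532*(-7984) = 60135488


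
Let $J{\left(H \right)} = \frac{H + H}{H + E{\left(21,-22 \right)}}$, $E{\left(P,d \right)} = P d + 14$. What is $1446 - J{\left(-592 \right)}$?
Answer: $\frac{93916}{65} \approx 1444.9$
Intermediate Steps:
$E{\left(P,d \right)} = 14 + P d$
$J{\left(H \right)} = \frac{2 H}{-448 + H}$ ($J{\left(H \right)} = \frac{H + H}{H + \left(14 + 21 \left(-22\right)\right)} = \frac{2 H}{H + \left(14 - 462\right)} = \frac{2 H}{H - 448} = \frac{2 H}{-448 + H}$)
$1446 - J{\left(-592 \right)} = 1446 - 2 \left(-592\right) \frac{1}{-448 - 592} = 1446 - 2 \left(-592\right) \frac{1}{-1040} = 1446 - 2 \left(-592\right) \left(- \frac{1}{1040}\right) = 1446 - \frac{74}{65} = \frac{93916}{65}$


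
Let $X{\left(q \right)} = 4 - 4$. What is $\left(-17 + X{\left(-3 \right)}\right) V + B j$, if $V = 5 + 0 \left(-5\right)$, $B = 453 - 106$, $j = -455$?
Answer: $-157970$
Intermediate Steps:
$X{\left(q \right)} = 0$
$B = 347$ ($B = 453 - 106 = 347$)
$V = 5$ ($V = 5 + 0 = 5$)
$\left(-17 + X{\left(-3 \right)}\right) V + B j = \left(-17 + 0\right) 5 + 347 \left(-455\right) = \left(-17\right) 5 - 157885 = -85 - 157885 = -157970$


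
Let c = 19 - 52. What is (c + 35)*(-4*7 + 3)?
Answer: -50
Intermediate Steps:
c = -33
(c + 35)*(-4*7 + 3) = (-33 + 35)*(-4*7 + 3) = 2*(-28 + 3) = 2*(-25) = -50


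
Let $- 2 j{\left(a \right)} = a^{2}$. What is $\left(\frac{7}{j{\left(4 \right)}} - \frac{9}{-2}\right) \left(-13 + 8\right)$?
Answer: $- \frac{145}{8} \approx -18.125$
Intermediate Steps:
$j{\left(a \right)} = - \frac{a^{2}}{2}$
$\left(\frac{7}{j{\left(4 \right)}} - \frac{9}{-2}\right) \left(-13 + 8\right) = \left(\frac{7}{\left(- \frac{1}{2}\right) 4^{2}} - \frac{9}{-2}\right) \left(-13 + 8\right) = \left(\frac{7}{\left(- \frac{1}{2}\right) 16} - - \frac{9}{2}\right) \left(-5\right) = \left(\frac{7}{-8} + \frac{9}{2}\right) \left(-5\right) = \left(7 \left(- \frac{1}{8}\right) + \frac{9}{2}\right) \left(-5\right) = \left(- \frac{7}{8} + \frac{9}{2}\right) \left(-5\right) = \frac{29}{8} \left(-5\right) = - \frac{145}{8}$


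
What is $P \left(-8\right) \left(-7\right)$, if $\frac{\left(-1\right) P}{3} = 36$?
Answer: $-6048$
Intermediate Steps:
$P = -108$ ($P = \left(-3\right) 36 = -108$)
$P \left(-8\right) \left(-7\right) = \left(-108\right) \left(-8\right) \left(-7\right) = 864 \left(-7\right) = -6048$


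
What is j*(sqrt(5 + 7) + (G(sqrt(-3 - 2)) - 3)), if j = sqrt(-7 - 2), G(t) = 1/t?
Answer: 3*I*(-15 + 10*sqrt(3) - I*sqrt(5))/5 ≈ 1.3416 + 1.3923*I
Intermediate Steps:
G(t) = 1/t
j = 3*I (j = sqrt(-9) = 3*I ≈ 3.0*I)
j*(sqrt(5 + 7) + (G(sqrt(-3 - 2)) - 3)) = (3*I)*(sqrt(5 + 7) + (1/(sqrt(-3 - 2)) - 3)) = (3*I)*(sqrt(12) + (1/(sqrt(-5)) - 3)) = (3*I)*(2*sqrt(3) + (1/(I*sqrt(5)) - 3)) = (3*I)*(2*sqrt(3) + (-I*sqrt(5)/5 - 3)) = (3*I)*(2*sqrt(3) + (-3 - I*sqrt(5)/5)) = (3*I)*(-3 + 2*sqrt(3) - I*sqrt(5)/5) = 3*I*(-3 + 2*sqrt(3) - I*sqrt(5)/5)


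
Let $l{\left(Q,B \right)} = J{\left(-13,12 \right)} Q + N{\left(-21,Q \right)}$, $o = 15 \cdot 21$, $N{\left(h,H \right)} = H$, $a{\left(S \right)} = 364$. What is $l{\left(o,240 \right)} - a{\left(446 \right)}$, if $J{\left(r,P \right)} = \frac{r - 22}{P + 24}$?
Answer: $- \frac{1421}{4} \approx -355.25$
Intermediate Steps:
$J{\left(r,P \right)} = \frac{-22 + r}{24 + P}$
$o = 315$
$l{\left(Q,B \right)} = \frac{Q}{36}$ ($l{\left(Q,B \right)} = \frac{-22 - 13}{24 + 12} Q + Q = \frac{1}{36} \left(-35\right) Q + Q = - \frac{35 Q}{36} + Q = \frac{Q}{36}$)
$l{\left(o,240 \right)} - a{\left(446 \right)} = \frac{1}{36} \cdot 315 - 364 = \frac{35}{4} - 364 = - \frac{1421}{4}$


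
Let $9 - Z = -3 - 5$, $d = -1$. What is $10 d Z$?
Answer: $-170$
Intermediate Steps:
$Z = 17$ ($Z = 9 - \left(-3 - 5\right) = 9 - -8 = 9 + 8 = 17$)
$10 d Z = 10 \left(-1\right) 17 = \left(-10\right) 17 = -170$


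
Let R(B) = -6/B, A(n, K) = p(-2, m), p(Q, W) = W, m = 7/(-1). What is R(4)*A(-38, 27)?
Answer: 21/2 ≈ 10.500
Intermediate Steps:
m = -7 (m = 7*(-1) = -7)
A(n, K) = -7
R(4)*A(-38, 27) = -6/4*(-7) = -6*¼*(-7) = -3/2*(-7) = 21/2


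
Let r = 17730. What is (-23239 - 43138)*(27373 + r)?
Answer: -2993801831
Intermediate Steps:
(-23239 - 43138)*(27373 + r) = (-23239 - 43138)*(27373 + 17730) = -66377*45103 = -2993801831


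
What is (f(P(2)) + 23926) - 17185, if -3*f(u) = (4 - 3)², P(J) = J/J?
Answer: 20222/3 ≈ 6740.7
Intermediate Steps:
P(J) = 1
f(u) = -⅓ (f(u) = -(4 - 3)²/3 = -⅓*1² = -⅓*1 = -⅓)
(f(P(2)) + 23926) - 17185 = (-⅓ + 23926) - 17185 = 71777/3 - 17185 = 20222/3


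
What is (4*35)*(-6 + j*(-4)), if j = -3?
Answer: 840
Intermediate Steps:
(4*35)*(-6 + j*(-4)) = (4*35)*(-6 - 3*(-4)) = 140*(-6 + 12) = 140*6 = 840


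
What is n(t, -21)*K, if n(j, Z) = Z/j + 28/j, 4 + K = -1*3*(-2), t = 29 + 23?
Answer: 7/26 ≈ 0.26923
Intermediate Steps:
t = 52
K = 2 (K = -4 - 1*3*(-2) = -4 - 3*(-2) = -4 + 6 = 2)
n(j, Z) = 28/j + Z/j
n(t, -21)*K = ((28 - 21)/52)*2 = ((1/52)*7)*2 = (7/52)*2 = 7/26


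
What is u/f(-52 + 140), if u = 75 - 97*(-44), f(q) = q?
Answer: 4343/88 ≈ 49.352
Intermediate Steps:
u = 4343 (u = 75 + 4268 = 4343)
u/f(-52 + 140) = 4343/(-52 + 140) = 4343/88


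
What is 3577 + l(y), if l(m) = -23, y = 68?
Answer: 3554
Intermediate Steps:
3577 + l(y) = 3577 - 23 = 3554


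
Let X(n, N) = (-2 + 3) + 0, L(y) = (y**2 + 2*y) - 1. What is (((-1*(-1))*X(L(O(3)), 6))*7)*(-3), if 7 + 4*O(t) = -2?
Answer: -21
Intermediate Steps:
O(t) = -9/4 (O(t) = -7/4 + (1/4)*(-2) = -7/4 - 1/2 = -9/4)
L(y) = -1 + y**2 + 2*y
X(n, N) = 1 (X(n, N) = 1 + 0 = 1)
(((-1*(-1))*X(L(O(3)), 6))*7)*(-3) = ((-1*(-1)*1)*7)*(-3) = ((1*1)*7)*(-3) = (1*7)*(-3) = 7*(-3) = -21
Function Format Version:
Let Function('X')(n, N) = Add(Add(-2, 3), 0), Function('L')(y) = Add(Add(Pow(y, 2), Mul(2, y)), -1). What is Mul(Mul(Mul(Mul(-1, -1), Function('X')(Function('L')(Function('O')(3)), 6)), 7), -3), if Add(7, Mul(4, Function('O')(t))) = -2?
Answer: -21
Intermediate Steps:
Function('O')(t) = Rational(-9, 4) (Function('O')(t) = Add(Rational(-7, 4), Mul(Rational(1, 4), -2)) = Add(Rational(-7, 4), Rational(-1, 2)) = Rational(-9, 4))
Function('L')(y) = Add(-1, Pow(y, 2), Mul(2, y))
Function('X')(n, N) = 1 (Function('X')(n, N) = Add(1, 0) = 1)
Mul(Mul(Mul(Mul(-1, -1), Function('X')(Function('L')(Function('O')(3)), 6)), 7), -3) = Mul(Mul(Mul(Mul(-1, -1), 1), 7), -3) = Mul(Mul(Mul(1, 1), 7), -3) = Mul(Mul(1, 7), -3) = Mul(7, -3) = -21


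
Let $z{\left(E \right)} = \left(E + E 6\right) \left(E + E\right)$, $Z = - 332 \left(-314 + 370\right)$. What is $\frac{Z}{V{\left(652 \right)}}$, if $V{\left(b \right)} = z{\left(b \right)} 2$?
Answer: $- \frac{83}{53138} \approx -0.001562$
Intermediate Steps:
$Z = -18592$ ($Z = \left(-332\right) 56 = -18592$)
$z{\left(E \right)} = 14 E^{2}$ ($z{\left(E \right)} = \left(E + 6 E\right) 2 E = 7 E 2 E = 14 E^{2}$)
$V{\left(b \right)} = 28 b^{2}$ ($V{\left(b \right)} = 14 b^{2} \cdot 2 = 28 b^{2}$)
$\frac{Z}{V{\left(652 \right)}} = - \frac{18592}{28 \cdot 652^{2}} = - \frac{18592}{28 \cdot 425104} = - \frac{18592}{11902912} = \left(-18592\right) \frac{1}{11902912} = - \frac{83}{53138}$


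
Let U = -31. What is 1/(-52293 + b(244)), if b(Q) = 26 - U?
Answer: -1/52236 ≈ -1.9144e-5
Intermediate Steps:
b(Q) = 57 (b(Q) = 26 - 1*(-31) = 26 + 31 = 57)
1/(-52293 + b(244)) = 1/(-52293 + 57) = 1/(-52236) = -1/52236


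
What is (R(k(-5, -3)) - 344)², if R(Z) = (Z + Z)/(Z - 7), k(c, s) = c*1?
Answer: 4239481/36 ≈ 1.1776e+5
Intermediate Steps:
k(c, s) = c
R(Z) = 2*Z/(-7 + Z) (R(Z) = (2*Z)/(-7 + Z) = 2*Z/(-7 + Z))
(R(k(-5, -3)) - 344)² = (2*(-5)/(-7 - 5) - 344)² = (2*(-5)/(-12) - 344)² = (2*(-5)*(-1/12) - 344)² = (⅚ - 344)² = (-2059/6)² = 4239481/36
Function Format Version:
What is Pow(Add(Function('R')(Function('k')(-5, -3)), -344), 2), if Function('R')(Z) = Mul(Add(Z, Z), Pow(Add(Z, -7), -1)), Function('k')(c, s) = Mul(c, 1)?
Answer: Rational(4239481, 36) ≈ 1.1776e+5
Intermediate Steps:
Function('k')(c, s) = c
Function('R')(Z) = Mul(2, Z, Pow(Add(-7, Z), -1)) (Function('R')(Z) = Mul(Mul(2, Z), Pow(Add(-7, Z), -1)) = Mul(2, Z, Pow(Add(-7, Z), -1)))
Pow(Add(Function('R')(Function('k')(-5, -3)), -344), 2) = Pow(Add(Mul(2, -5, Pow(Add(-7, -5), -1)), -344), 2) = Pow(Add(Mul(2, -5, Pow(-12, -1)), -344), 2) = Pow(Add(Mul(2, -5, Rational(-1, 12)), -344), 2) = Pow(Add(Rational(5, 6), -344), 2) = Pow(Rational(-2059, 6), 2) = Rational(4239481, 36)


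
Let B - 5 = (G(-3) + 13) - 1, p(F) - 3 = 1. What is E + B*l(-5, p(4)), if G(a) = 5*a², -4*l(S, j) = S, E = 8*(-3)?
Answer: 107/2 ≈ 53.500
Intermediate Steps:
p(F) = 4 (p(F) = 3 + 1 = 4)
E = -24
l(S, j) = -S/4
B = 62 (B = 5 + ((5*(-3)² + 13) - 1) = 5 + ((5*9 + 13) - 1) = 5 + ((45 + 13) - 1) = 5 + (58 - 1) = 5 + 57 = 62)
E + B*l(-5, p(4)) = -24 + 62*(-¼*(-5)) = -24 + 62*(5/4) = -24 + 155/2 = 107/2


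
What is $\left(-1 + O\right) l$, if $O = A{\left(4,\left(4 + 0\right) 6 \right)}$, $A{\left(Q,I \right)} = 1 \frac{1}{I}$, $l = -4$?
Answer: $\frac{23}{6} \approx 3.8333$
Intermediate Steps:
$A{\left(Q,I \right)} = \frac{1}{I}$
$O = \frac{1}{24}$ ($O = \frac{1}{\left(4 + 0\right) 6} = \frac{1}{4 \cdot 6} = \frac{1}{24} \approx 0.041667$)
$\left(-1 + O\right) l = \left(-1 + \frac{1}{24}\right) \left(-4\right) = \left(- \frac{23}{24}\right) \left(-4\right) = \frac{23}{6}$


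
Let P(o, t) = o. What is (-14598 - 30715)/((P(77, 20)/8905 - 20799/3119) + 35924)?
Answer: -1258554754535/997593168248 ≈ -1.2616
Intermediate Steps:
(-14598 - 30715)/((P(77, 20)/8905 - 20799/3119) + 35924) = (-14598 - 30715)/((77/8905 - 20799/3119) + 35924) = -45313/((77*(1/8905) - 20799*1/3119) + 35924) = -45313/((77/8905 - 20799/3119) + 35924) = -45313/(-184974932/27774695 + 35924) = -45313/997593168248/27774695 = -45313*27774695/997593168248 = -1258554754535/997593168248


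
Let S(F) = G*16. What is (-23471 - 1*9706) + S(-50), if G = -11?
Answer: -33353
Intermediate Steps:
S(F) = -176 (S(F) = -11*16 = -176)
(-23471 - 1*9706) + S(-50) = (-23471 - 1*9706) - 176 = (-23471 - 9706) - 176 = -33177 - 176 = -33353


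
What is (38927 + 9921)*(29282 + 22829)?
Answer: 2545518128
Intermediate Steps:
(38927 + 9921)*(29282 + 22829) = 48848*52111 = 2545518128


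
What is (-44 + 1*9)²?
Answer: 1225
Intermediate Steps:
(-44 + 1*9)² = (-44 + 9)² = (-35)² = 1225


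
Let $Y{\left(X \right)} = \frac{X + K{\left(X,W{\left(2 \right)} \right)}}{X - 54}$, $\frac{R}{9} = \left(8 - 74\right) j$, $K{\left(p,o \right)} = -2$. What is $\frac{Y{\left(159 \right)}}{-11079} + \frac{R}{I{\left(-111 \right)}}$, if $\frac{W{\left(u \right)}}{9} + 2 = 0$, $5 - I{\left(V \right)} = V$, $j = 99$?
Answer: $- \frac{34204371991}{67471110} \approx -506.95$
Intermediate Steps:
$I{\left(V \right)} = 5 - V$
$W{\left(u \right)} = -18$ ($W{\left(u \right)} = -18 + 9 \cdot 0 = -18 + 0 = -18$)
$R = -58806$ ($R = 9 \left(8 - 74\right) 99 = 9 \left(\left(-66\right) 99\right) = 9 \left(-6534\right) = -58806$)
$Y{\left(X \right)} = \frac{-2 + X}{-54 + X}$ ($Y{\left(X \right)} = \frac{X - 2}{X - 54} = \frac{-2 + X}{-54 + X}$)
$\frac{Y{\left(159 \right)}}{-11079} + \frac{R}{I{\left(-111 \right)}} = \frac{\frac{1}{-54 + 159} \left(-2 + 159\right)}{-11079} - \frac{58806}{5 - -111} = \frac{1}{105} \cdot 157 \left(- \frac{1}{11079}\right) - \frac{58806}{5 + 111} = \frac{1}{105} \cdot 157 \left(- \frac{1}{11079}\right) - \frac{58806}{116} = \frac{157}{105} \left(- \frac{1}{11079}\right) - \frac{29403}{58} = - \frac{157}{1163295} - \frac{29403}{58} = - \frac{34204371991}{67471110}$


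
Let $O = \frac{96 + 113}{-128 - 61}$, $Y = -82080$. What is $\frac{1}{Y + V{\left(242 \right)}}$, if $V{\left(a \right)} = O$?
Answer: $- \frac{189}{15513329} \approx -1.2183 \cdot 10^{-5}$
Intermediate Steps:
$O = - \frac{209}{189}$ ($O = \frac{209}{-189} = 209 \left(- \frac{1}{189}\right) = - \frac{209}{189} \approx -1.1058$)
$V{\left(a \right)} = - \frac{209}{189}$
$\frac{1}{Y + V{\left(242 \right)}} = \frac{1}{-82080 - \frac{209}{189}} = \frac{1}{- \frac{15513329}{189}} = - \frac{189}{15513329}$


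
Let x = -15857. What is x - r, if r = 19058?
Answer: -34915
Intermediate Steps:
x - r = -15857 - 1*19058 = -15857 - 19058 = -34915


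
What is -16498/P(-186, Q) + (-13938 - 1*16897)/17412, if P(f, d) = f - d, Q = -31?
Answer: 282483751/2698860 ≈ 104.67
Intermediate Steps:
-16498/P(-186, Q) + (-13938 - 1*16897)/17412 = -16498/(-186 - 1*(-31)) + (-13938 - 1*16897)/17412 = -16498/(-186 + 31) + (-13938 - 16897)*(1/17412) = -16498/(-155) - 30835*1/17412 = -16498*(-1/155) - 30835/17412 = 16498/155 - 30835/17412 = 282483751/2698860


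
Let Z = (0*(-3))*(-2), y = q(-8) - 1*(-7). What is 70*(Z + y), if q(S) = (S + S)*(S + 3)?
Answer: 6090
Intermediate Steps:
q(S) = 2*S*(3 + S) (q(S) = (2*S)*(3 + S) = 2*S*(3 + S))
y = 87 (y = 2*(-8)*(3 - 8) - 1*(-7) = 2*(-8)*(-5) + 7 = 80 + 7 = 87)
Z = 0 (Z = 0*(-2) = 0)
70*(Z + y) = 70*(0 + 87) = 70*87 = 6090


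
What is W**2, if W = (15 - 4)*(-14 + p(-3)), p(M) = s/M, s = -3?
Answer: 20449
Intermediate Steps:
p(M) = -3/M
W = -143 (W = (15 - 4)*(-14 - 3/(-3)) = 11*(-14 - 3*(-1/3)) = 11*(-14 + 1) = 11*(-13) = -143)
W**2 = (-143)**2 = 20449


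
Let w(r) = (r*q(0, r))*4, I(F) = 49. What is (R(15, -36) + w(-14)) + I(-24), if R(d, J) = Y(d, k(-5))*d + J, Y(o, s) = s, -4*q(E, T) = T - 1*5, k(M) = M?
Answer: -328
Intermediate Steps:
q(E, T) = 5/4 - T/4 (q(E, T) = -(T - 1*5)/4 = -(T - 5)/4 = -(-5 + T)/4 = 5/4 - T/4)
w(r) = 4*r*(5/4 - r/4) (w(r) = (r*(5/4 - r/4))*4 = 4*r*(5/4 - r/4))
R(d, J) = J - 5*d (R(d, J) = -5*d + J = J - 5*d)
(R(15, -36) + w(-14)) + I(-24) = ((-36 - 5*15) - 14*(5 - 1*(-14))) + 49 = ((-36 - 75) - 14*(5 + 14)) + 49 = (-111 - 14*19) + 49 = (-111 - 266) + 49 = -377 + 49 = -328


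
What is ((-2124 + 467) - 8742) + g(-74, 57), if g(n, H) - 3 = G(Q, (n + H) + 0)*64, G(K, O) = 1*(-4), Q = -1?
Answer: -10652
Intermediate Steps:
G(K, O) = -4
g(n, H) = -253 (g(n, H) = 3 - 4*64 = 3 - 256 = -253)
((-2124 + 467) - 8742) + g(-74, 57) = ((-2124 + 467) - 8742) - 253 = (-1657 - 8742) - 253 = -10399 - 253 = -10652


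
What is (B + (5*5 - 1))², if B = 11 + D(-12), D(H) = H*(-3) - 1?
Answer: 4900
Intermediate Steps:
D(H) = -1 - 3*H (D(H) = -3*H - 1 = -1 - 3*H)
B = 46 (B = 11 + (-1 - 3*(-12)) = 11 + (-1 + 36) = 11 + 35 = 46)
(B + (5*5 - 1))² = (46 + (5*5 - 1))² = (46 + (25 - 1))² = (46 + 24)² = 70² = 4900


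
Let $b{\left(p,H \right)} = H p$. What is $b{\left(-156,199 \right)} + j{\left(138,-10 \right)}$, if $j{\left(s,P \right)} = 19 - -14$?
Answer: $-31011$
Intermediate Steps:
$j{\left(s,P \right)} = 33$ ($j{\left(s,P \right)} = 19 + 14 = 33$)
$b{\left(-156,199 \right)} + j{\left(138,-10 \right)} = 199 \left(-156\right) + 33 = -31044 + 33 = -31011$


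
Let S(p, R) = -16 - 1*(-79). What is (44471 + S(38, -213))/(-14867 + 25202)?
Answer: 44534/10335 ≈ 4.3090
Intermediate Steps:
S(p, R) = 63 (S(p, R) = -16 + 79 = 63)
(44471 + S(38, -213))/(-14867 + 25202) = (44471 + 63)/(-14867 + 25202) = 44534/10335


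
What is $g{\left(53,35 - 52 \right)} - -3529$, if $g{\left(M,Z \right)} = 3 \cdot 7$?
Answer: $3550$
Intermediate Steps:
$g{\left(M,Z \right)} = 21$
$g{\left(53,35 - 52 \right)} - -3529 = 21 - -3529 = 21 + 3529 = 3550$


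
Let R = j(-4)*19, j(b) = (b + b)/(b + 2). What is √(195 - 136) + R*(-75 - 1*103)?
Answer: -13528 + √59 ≈ -13520.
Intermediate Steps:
j(b) = 2*b/(2 + b) (j(b) = (2*b)/(2 + b) = 2*b/(2 + b))
R = 76 (R = (2*(-4)/(2 - 4))*19 = (2*(-4)/(-2))*19 = (2*(-4)*(-½))*19 = 4*19 = 76)
√(195 - 136) + R*(-75 - 1*103) = √(195 - 136) + 76*(-75 - 1*103) = √59 + 76*(-75 - 103) = √59 + 76*(-178) = √59 - 13528 = -13528 + √59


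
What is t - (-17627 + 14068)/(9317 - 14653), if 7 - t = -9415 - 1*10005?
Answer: 103658913/5336 ≈ 19426.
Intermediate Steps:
t = 19427 (t = 7 - (-9415 - 1*10005) = 7 - (-9415 - 10005) = 7 - 1*(-19420) = 7 + 19420 = 19427)
t - (-17627 + 14068)/(9317 - 14653) = 19427 - (-17627 + 14068)/(9317 - 14653) = 19427 - (-3559)/(-5336) = 19427 - (-3559)*(-1)/5336 = 19427 - 1*3559/5336 = 19427 - 3559/5336 = 103658913/5336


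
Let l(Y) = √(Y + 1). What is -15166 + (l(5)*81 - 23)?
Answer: -15189 + 81*√6 ≈ -14991.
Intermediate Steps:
l(Y) = √(1 + Y)
-15166 + (l(5)*81 - 23) = -15166 + (√(1 + 5)*81 - 23) = -15166 + (√6*81 - 23) = -15166 + (81*√6 - 23) = -15166 + (-23 + 81*√6) = -15189 + 81*√6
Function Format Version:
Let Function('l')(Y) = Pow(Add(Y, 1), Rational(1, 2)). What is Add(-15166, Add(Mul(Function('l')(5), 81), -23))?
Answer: Add(-15189, Mul(81, Pow(6, Rational(1, 2)))) ≈ -14991.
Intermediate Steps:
Function('l')(Y) = Pow(Add(1, Y), Rational(1, 2))
Add(-15166, Add(Mul(Function('l')(5), 81), -23)) = Add(-15166, Add(Mul(Pow(Add(1, 5), Rational(1, 2)), 81), -23)) = Add(-15166, Add(Mul(Pow(6, Rational(1, 2)), 81), -23)) = Add(-15166, Add(Mul(81, Pow(6, Rational(1, 2))), -23)) = Add(-15166, Add(-23, Mul(81, Pow(6, Rational(1, 2))))) = Add(-15189, Mul(81, Pow(6, Rational(1, 2))))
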